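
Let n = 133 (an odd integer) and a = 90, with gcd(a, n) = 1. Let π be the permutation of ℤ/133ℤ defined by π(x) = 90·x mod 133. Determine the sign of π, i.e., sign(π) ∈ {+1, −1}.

+1

Start at x=13: 13 → 106 → 97 → 85 → 69 → 92 → 34 → … (one orbit).
The orbit structure of x ↦ 90x mod 133: 11 orbits of sizes [18, 18, 18, 18, 18, 18, 18, 2, 2, 2, 1].
With 11 cycles on 133 points, sign = (−1)^{133−11} = +1.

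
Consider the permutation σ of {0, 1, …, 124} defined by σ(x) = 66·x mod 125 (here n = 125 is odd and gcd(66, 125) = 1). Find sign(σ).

Start at x=61: 61 → 26 → 91 → 6 → 21 → 11 → 101 → … (one orbit).
The orbit structure of x ↦ 66x mod 125: 13 orbits of sizes [25, 25, 25, 25, 5, 5, 5, 5, 1, 1, 1, 1, 1].
Σ(ℓ_i−1) = 125−13 = 112; sign = (−1)^112 = +1.

+1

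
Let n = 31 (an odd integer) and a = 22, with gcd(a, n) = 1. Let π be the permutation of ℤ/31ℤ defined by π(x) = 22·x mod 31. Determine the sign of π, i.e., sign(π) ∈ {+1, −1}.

Start at x=26: 26 → 14 → 29 → 18 → 24 → 1 → 22 → … (one orbit).
Cycle lengths of π_22 on ℤ/31ℤ: [30, 1]; 2 cycles in total.
Σ(ℓ_i−1) = 31−2 = 29; sign = (−1)^29 = -1.
Check: (22/31) = -1 by Zolotarev.

-1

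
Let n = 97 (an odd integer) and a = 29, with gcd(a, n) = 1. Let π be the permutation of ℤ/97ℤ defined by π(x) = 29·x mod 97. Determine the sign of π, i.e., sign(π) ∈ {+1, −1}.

Trace 9: π^k(9) = [9, 67, 3, 87, 1, 29, 65] for k=0..6.
Cycle lengths of π_29 on ℤ/97ℤ: [96, 1]; 2 cycles in total.
sign(π) = (−1)^{n − #cycles} = (−1)^{97−2} = (−1)^95 = -1.

-1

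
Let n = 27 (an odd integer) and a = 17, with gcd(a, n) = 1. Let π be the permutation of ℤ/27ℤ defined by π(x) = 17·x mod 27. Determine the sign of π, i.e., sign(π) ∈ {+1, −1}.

-1

Trace 10: π^k(10) = [10, 8, 1, 17, 19, 26] for k=0..5.
Decompose π into cycles: lengths [6, 6, 6, 2, 2, 2, 2, 1] (8 cycles, including the fixed point 0).
sign(π) = (−1)^{n − #cycles} = (−1)^{27−8} = (−1)^19 = -1.
Check: (17/27) = -1 by Zolotarev.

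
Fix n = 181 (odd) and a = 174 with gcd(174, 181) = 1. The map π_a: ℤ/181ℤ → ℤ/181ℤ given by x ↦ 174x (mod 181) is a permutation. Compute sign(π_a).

Trace 180: π^k(180) = [180, 7, 132, 162, 133, 155, 1] for k=0..6.
16 cycles of lengths [12, 12, 12, 12, 12, 12, 12, 12, 12, 12, 12, 12, 12, 12, 12, 1].
181 − 16 = 165 transpositions; sign(π) = (−1)^165 = -1.
The Jacobi symbol (174|181) = -1 (Zolotarev) agrees.

-1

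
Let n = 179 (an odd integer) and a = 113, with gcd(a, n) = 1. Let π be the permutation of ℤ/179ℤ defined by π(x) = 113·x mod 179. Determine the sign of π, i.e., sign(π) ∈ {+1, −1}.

-1

Start at x=82: 82 → 137 → 87 → 165 → 29 → 55 → 129 → … (one orbit).
Cycle lengths of π_113 on ℤ/179ℤ: [178, 1]; 2 cycles in total.
n − c = 179 − 2 = 177; sign = (−1)^177 = -1.
The Jacobi symbol (113|179) = -1 (Zolotarev) agrees.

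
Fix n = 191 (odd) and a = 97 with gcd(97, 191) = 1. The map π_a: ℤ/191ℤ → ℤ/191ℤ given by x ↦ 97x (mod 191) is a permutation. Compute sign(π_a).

Orbit of 135 under x↦97x: [135, 107, 65, 2, 3, 100, 150]… (length divides ord_191(97)).
Cycle type of π: 95×2 + 1; total 3 cycles.
3 cycles on 191: each ℓ→(−1)^(ℓ−1), product (−1)^188 = +1.
Via Zolotarev, sign(π_{97}) = (97|191) = +1.

+1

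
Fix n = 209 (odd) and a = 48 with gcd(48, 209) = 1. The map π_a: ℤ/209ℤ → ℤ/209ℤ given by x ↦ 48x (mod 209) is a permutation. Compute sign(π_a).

Orbit of 80 under x↦48x: [80, 78, 191, 181, 119, 69, 177]… (length divides ord_209(48)).
π_48 has 6 disjoint cycles with lengths [90, 90, 18, 5, 5, 1] on {0,…,208}.
With 6 cycles on 209 points, sign = (−1)^{209−6} = -1.

-1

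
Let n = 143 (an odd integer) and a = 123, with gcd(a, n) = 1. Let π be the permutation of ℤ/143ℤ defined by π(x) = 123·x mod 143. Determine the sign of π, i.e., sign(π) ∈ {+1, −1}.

Start at x=64: 64 → 7 → 3 → 83 → 56 → 24 → 92 → … (one orbit).
π_123 has 5 disjoint cycles with lengths [60, 60, 12, 10, 1] on {0,…,142}.
143 − 5 = 138 transpositions; sign(π) = (−1)^138 = +1.
The Jacobi symbol (123|143) = +1 (Zolotarev) agrees.

+1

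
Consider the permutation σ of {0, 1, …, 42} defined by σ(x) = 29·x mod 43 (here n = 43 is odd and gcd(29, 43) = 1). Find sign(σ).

Start at x=36: 36 → 12 → 4 → 30 → 10 → 32 → 25 → … (one orbit).
The orbit structure of x ↦ 29x mod 43: 2 orbits of sizes [42, 1].
n − c = 43 − 2 = 41; sign = (−1)^41 = -1.

-1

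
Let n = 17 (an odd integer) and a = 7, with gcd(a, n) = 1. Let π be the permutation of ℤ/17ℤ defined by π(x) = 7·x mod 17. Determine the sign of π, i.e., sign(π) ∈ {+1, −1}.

-1

Start at x=14: 14 → 13 → 6 → 8 → 5 → 1 → 7 → … (one orbit).
π_7 has 2 disjoint cycles with lengths [16, 1] on {0,…,16}.
2 cycles on 17: each ℓ→(−1)^(ℓ−1), product (−1)^15 = -1.
Zolotarev: (7|17) = -1, matching the cycle-count sign.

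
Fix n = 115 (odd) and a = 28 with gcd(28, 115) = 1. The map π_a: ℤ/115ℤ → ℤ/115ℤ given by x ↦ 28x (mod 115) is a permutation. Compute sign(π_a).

+1

Trace 113: π^k(113) = [113, 59, 42, 26, 38, 29, 7] for k=0..6.
π_28 has 5 disjoint cycles with lengths [44, 44, 22, 4, 1] on {0,…,114}.
sign(π) = (−1)^{n − #cycles} = (−1)^{115−5} = (−1)^110 = +1.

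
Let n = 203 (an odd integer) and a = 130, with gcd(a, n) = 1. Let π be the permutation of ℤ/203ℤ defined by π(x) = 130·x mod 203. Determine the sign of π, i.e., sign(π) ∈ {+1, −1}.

-1

Trace 81: π^k(81) = [81, 177, 71, 95, 170, 176, 144] for k=0..6.
Cycle lengths of π_130 on ℤ/203ℤ: [84, 84, 28, 3, 3, 1]; 6 cycles in total.
6 cycles on 203: each ℓ→(−1)^(ℓ−1), product (−1)^197 = -1.
The Jacobi symbol (130|203) = -1 (Zolotarev) agrees.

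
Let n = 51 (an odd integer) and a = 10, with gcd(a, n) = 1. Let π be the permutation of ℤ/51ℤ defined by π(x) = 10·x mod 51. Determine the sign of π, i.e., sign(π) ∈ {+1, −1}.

Trace 37: π^k(37) = [37, 13, 28, 25, 46, 1, 10] for k=0..6.
π_10 has 6 disjoint cycles with lengths [16, 16, 16, 1, 1, 1] on {0,…,50}.
sign(π) = (−1)^{n − #cycles} = (−1)^{51−6} = (−1)^45 = -1.
The Jacobi symbol (10|51) = -1 (Zolotarev) agrees.

-1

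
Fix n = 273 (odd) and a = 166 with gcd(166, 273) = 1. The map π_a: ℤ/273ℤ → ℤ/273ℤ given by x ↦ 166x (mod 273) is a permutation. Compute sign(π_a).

Trace 16: π^k(16) = [16, 199, 1, 166, 256, 181] for k=0..5.
π_166 has 48 disjoint cycles with lengths [6, 6, 6, 6, 6, 6, 6, 6, 6, 6, 6, 6, 6, 6, 6, 6, 6, 6, 6, 6, 6, 6, 6, 6, 6, 6, 6, 6, 6, 6, 6, 6, 6, 6, 6, 6, 6, 6, 6, 6, 6, 6, 6, 6, 6, 1, 1, 1] on {0,…,272}.
273 − 48 = 225 transpositions; sign(π) = (−1)^225 = -1.
The Jacobi symbol (166|273) = -1 (Zolotarev) agrees.

-1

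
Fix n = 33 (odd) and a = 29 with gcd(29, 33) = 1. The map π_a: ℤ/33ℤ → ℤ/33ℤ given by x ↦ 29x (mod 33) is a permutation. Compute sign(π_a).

Start at x=8: 8 → 1 → 29 → 16 → 2 → 25 → 32 → … (one orbit).
5 cycles of lengths [10, 10, 10, 2, 1].
5 cycles on 33: each ℓ→(−1)^(ℓ−1), product (−1)^28 = +1.
Via Zolotarev, sign(π_{29}) = (29|33) = +1.

+1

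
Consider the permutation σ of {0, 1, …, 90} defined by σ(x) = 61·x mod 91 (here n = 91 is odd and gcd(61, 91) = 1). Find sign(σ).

-1

Trace 3: π^k(3) = [3, 1, 61, 81, 27, 9] for k=0..5.
Decompose π into cycles: lengths [6, 6, 6, 6, 6, 6, 6, 6, 6, 6, 6, 6, 6, 3, 3, 3, 3, 1] (18 cycles, including the fixed point 0).
Σ(ℓ_i−1) = 91−18 = 73; sign = (−1)^73 = -1.
The Jacobi symbol (61|91) = -1 (Zolotarev) agrees.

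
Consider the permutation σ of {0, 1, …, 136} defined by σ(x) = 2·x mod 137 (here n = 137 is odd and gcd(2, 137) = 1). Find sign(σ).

Trace 59: π^k(59) = [59, 118, 99, 61, 122, 107, 77] for k=0..6.
Cycle type of π: 68×2 + 1; total 3 cycles.
Σ(ℓ_i−1) = 137−3 = 134; sign = (−1)^134 = +1.

+1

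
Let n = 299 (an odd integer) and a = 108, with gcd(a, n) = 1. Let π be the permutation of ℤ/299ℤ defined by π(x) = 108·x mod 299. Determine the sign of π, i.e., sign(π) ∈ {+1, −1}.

Trace 233: π^k(233) = [233, 48, 101, 144, 4, 133, 12] for k=0..6.
The orbit structure of x ↦ 108x mod 299: 9 orbits of sizes [66, 66, 66, 66, 11, 11, 6, 6, 1].
Σ(ℓ_i−1) = 299−9 = 290; sign = (−1)^290 = +1.
Zolotarev: (108|299) = +1, matching the cycle-count sign.

+1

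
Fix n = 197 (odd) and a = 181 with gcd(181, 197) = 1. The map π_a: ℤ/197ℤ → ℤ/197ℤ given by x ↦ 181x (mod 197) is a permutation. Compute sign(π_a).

Start at x=104: 104 → 109 → 29 → 127 → 135 → 7 → 85 → … (one orbit).
π_181 has 3 disjoint cycles with lengths [98, 98, 1] on {0,…,196}.
3 cycles on 197: each ℓ→(−1)^(ℓ−1), product (−1)^194 = +1.

+1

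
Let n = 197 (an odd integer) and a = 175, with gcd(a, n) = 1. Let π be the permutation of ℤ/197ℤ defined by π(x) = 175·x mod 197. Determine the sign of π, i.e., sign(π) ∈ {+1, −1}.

+1

Orbit of 70 under x↦175x: [70, 36, 193, 88, 34, 40, 105]… (length divides ord_197(175)).
π_175 has 5 disjoint cycles with lengths [49, 49, 49, 49, 1] on {0,…,196}.
5 cycles on 197: each ℓ→(−1)^(ℓ−1), product (−1)^192 = +1.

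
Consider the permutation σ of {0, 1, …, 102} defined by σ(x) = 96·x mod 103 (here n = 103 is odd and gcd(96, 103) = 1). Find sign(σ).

Start at x=98: 98 → 35 → 64 → 67 → 46 → 90 → 91 → … (one orbit).
The orbit structure of x ↦ 96x mod 103: 2 orbits of sizes [102, 1].
With 2 cycles on 103 points, sign = (−1)^{103−2} = -1.

-1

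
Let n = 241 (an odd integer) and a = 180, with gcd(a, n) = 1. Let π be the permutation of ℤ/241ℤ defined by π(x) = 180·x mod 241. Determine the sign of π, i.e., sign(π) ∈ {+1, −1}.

Orbit of 79 under x↦180x: [79, 1, 180, 106, 41, 150, 8]… (length divides ord_241(180)).
7 cycles of lengths [40, 40, 40, 40, 40, 40, 1].
sign(π) = (−1)^{n − #cycles} = (−1)^{241−7} = (−1)^234 = +1.
The Jacobi symbol (180|241) = +1 (Zolotarev) agrees.

+1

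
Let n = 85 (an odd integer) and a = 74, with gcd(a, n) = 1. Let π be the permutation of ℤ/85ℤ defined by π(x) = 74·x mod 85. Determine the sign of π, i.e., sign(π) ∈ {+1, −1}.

-1

Orbit of 76 under x↦74x: [76, 14, 16, 79, 66, 39, 81]… (length divides ord_85(74)).
Cycle type of π: 16×5 + 2×2 + 1; total 8 cycles.
85 − 8 = 77 transpositions; sign(π) = (−1)^77 = -1.
Zolotarev: (74|85) = -1, matching the cycle-count sign.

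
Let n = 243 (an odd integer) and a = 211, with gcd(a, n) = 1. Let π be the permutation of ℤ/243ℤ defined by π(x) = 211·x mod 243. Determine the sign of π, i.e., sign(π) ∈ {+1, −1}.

+1

Start at x=199: 199 → 193 → 142 → 73 → 94 → 151 → 28 → … (one orbit).
Decompose π into cycles: lengths [81, 81, 27, 27, 9, 9, 3, 3, 1, 1, 1] (11 cycles, including the fixed point 0).
With 11 cycles on 243 points, sign = (−1)^{243−11} = +1.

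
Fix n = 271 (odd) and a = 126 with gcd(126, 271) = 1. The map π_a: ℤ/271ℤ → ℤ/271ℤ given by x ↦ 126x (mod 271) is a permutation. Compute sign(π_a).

Orbit of 140 under x↦126x: [140, 25, 169, 156, 144, 258, 259]… (length divides ord_271(126)).
The orbit structure of x ↦ 126x mod 271: 11 orbits of sizes [27, 27, 27, 27, 27, 27, 27, 27, 27, 27, 1].
With 11 cycles on 271 points, sign = (−1)^{271−11} = +1.
Check: (126/271) = +1 by Zolotarev.

+1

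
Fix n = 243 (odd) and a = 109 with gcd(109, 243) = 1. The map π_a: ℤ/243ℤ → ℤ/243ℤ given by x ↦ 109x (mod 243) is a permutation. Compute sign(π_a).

Trace 55: π^k(55) = [55, 163, 28, 136, 1, 109, 217] for k=0..6.
The orbit structure of x ↦ 109x mod 243: 63 orbits of sizes [9, 9, 9, 9, 9, 9, 9, 9, 9, 9, 9, 9, 9, 9, 9, 9, 9, 9, 3, 3, 3, 3, 3, 3, 3, 3, 3, 3, 3, 3, 3, 3, 3, 3, 3, 3, 1, 1, 1, 1, 1, 1, 1, 1, 1, 1, 1, 1, 1, 1, 1, 1, 1, 1, 1, 1, 1, 1, 1, 1, 1, 1, 1].
With 63 cycles on 243 points, sign = (−1)^{243−63} = +1.

+1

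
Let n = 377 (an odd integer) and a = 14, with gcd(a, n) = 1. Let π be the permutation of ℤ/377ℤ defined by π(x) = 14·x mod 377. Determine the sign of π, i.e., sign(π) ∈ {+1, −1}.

Orbit of 170 under x↦14x: [170, 118, 144, 131, 326, 40, 183]… (length divides ord_377(14)).
π_14 has 26 disjoint cycles with lengths [28, 28, 28, 28, 28, 28, 28, 28, 28, 28, 28, 28, 28, 1, 1, 1, 1, 1, 1, 1, 1, 1, 1, 1, 1, 1] on {0,…,376}.
With 26 cycles on 377 points, sign = (−1)^{377−26} = -1.
Check: (14/377) = -1 by Zolotarev.

-1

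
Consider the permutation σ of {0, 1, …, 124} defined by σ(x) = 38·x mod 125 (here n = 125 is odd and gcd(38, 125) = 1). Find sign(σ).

-1

Trace 59: π^k(59) = [59, 117, 71, 73, 24, 37, 31] for k=0..6.
Cycle type of π: 100 + 20 + 4 + 1; total 4 cycles.
4 cycles on 125: each ℓ→(−1)^(ℓ−1), product (−1)^121 = -1.
(38|125)_J = -1 (Zolotarev's lemma cross-check).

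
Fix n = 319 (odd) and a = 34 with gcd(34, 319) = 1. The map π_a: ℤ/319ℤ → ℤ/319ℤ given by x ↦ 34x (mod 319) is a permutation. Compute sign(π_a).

+1

Start at x=199: 199 → 67 → 45 → 254 → 23 → 144 → 111 → … (one orbit).
The orbit structure of x ↦ 34x mod 319: 33 orbits of sizes [14, 14, 14, 14, 14, 14, 14, 14, 14, 14, 14, 14, 14, 14, 14, 14, 14, 14, 14, 14, 14, 14, 1, 1, 1, 1, 1, 1, 1, 1, 1, 1, 1].
sign(π) = (−1)^{n − #cycles} = (−1)^{319−33} = (−1)^286 = +1.
Via Zolotarev, sign(π_{34}) = (34|319) = +1.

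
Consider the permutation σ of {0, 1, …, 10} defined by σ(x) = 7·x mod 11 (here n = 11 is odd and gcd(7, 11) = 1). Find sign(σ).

-1

Start at x=5: 5 → 2 → 3 → 10 → 4 → 6 → 9 → … (one orbit).
Cycle type of π: 10 + 1; total 2 cycles.
11 − 2 = 9 transpositions; sign(π) = (−1)^9 = -1.
Check: (7/11) = -1 by Zolotarev.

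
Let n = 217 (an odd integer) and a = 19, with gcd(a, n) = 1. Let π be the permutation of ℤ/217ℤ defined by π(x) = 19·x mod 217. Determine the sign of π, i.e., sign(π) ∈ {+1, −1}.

-1

Orbit of 144 under x↦19x: [144, 132, 121, 129, 64, 131, 102]… (length divides ord_217(19)).
π_19 has 10 disjoint cycles with lengths [30, 30, 30, 30, 30, 30, 15, 15, 6, 1] on {0,…,216}.
sign(π) = (−1)^{n − #cycles} = (−1)^{217−10} = (−1)^207 = -1.
The Jacobi symbol (19|217) = -1 (Zolotarev) agrees.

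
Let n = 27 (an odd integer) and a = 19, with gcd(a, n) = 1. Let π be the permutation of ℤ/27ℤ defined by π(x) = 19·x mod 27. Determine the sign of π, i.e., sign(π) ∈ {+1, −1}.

Trace 19: π^k(19) = [19, 10, 1] for k=0..2.
The orbit structure of x ↦ 19x mod 27: 15 orbits of sizes [3, 3, 3, 3, 3, 3, 1, 1, 1, 1, 1, 1, 1, 1, 1].
Σ(ℓ_i−1) = 27−15 = 12; sign = (−1)^12 = +1.
Check: (19/27) = +1 by Zolotarev.

+1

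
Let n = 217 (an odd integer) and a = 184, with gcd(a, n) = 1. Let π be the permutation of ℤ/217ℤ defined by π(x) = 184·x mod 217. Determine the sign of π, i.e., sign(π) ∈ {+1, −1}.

-1

Trace 46: π^k(46) = [46, 1, 184, 4, 85, 16, 123] for k=0..6.
Decompose π into cycles: lengths [30, 30, 30, 30, 30, 30, 10, 10, 10, 3, 3, 1] (12 cycles, including the fixed point 0).
n − c = 217 − 12 = 205; sign = (−1)^205 = -1.
Via Zolotarev, sign(π_{184}) = (184|217) = -1.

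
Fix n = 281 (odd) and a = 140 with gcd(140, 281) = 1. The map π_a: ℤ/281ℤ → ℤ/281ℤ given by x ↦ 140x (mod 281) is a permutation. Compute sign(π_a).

Trace 155: π^k(155) = [155, 63, 109, 86, 238, 162, 200] for k=0..6.
9 cycles of lengths [35, 35, 35, 35, 35, 35, 35, 35, 1].
Σ(ℓ_i−1) = 281−9 = 272; sign = (−1)^272 = +1.

+1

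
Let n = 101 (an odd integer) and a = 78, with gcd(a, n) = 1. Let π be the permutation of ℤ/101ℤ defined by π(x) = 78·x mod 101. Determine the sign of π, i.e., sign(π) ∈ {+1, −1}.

+1

Orbit of 88 under x↦78x: [88, 97, 92, 5, 87, 19, 68]… (length divides ord_101(78)).
π_78 has 5 disjoint cycles with lengths [25, 25, 25, 25, 1] on {0,…,100}.
With 5 cycles on 101 points, sign = (−1)^{101−5} = +1.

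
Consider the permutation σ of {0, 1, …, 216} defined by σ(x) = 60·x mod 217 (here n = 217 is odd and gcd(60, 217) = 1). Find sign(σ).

Orbit of 39 under x↦60x: [39, 170, 1, 60, 128, 85, 109]… (length divides ord_217(60)).
Cycle type of π: 30×6 + 10×3 + 3×2 + 1; total 12 cycles.
12 cycles on 217: each ℓ→(−1)^(ℓ−1), product (−1)^205 = -1.

-1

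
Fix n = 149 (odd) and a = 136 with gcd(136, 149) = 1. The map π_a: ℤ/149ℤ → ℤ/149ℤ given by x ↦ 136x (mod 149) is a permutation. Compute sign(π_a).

Trace 62: π^k(62) = [62, 88, 48, 121, 66, 36, 128] for k=0..6.
2 cycles of lengths [148, 1].
sign(π) = (−1)^{n − #cycles} = (−1)^{149−2} = (−1)^147 = -1.
Zolotarev: (136|149) = -1, matching the cycle-count sign.

-1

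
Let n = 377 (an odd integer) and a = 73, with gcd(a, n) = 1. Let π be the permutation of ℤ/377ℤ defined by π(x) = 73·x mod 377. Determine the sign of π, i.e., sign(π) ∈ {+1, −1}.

Trace 346: π^k(346) = [346, 376, 304, 326, 47, 38, 135] for k=0..6.
The orbit structure of x ↦ 73x mod 377: 17 orbits of sizes [28, 28, 28, 28, 28, 28, 28, 28, 28, 28, 28, 28, 28, 4, 4, 4, 1].
Σ(ℓ_i−1) = 377−17 = 360; sign = (−1)^360 = +1.
Via Zolotarev, sign(π_{73}) = (73|377) = +1.

+1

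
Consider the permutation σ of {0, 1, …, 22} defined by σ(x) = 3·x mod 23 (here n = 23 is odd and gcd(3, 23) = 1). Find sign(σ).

Start at x=9: 9 → 4 → 12 → 13 → 16 → 2 → 6 → … (one orbit).
3 cycles of lengths [11, 11, 1].
n − c = 23 − 3 = 20; sign = (−1)^20 = +1.
Via Zolotarev, sign(π_{3}) = (3|23) = +1.

+1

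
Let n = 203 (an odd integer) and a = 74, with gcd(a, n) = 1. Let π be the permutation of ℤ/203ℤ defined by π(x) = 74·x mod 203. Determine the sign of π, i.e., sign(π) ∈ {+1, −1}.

Trace 25: π^k(25) = [25, 23, 78, 88, 16, 169, 123] for k=0..6.
Decompose π into cycles: lengths [21, 21, 21, 21, 21, 21, 21, 21, 7, 7, 7, 7, 3, 3, 1] (15 cycles, including the fixed point 0).
203 − 15 = 188 transpositions; sign(π) = (−1)^188 = +1.
(74|203)_J = +1 (Zolotarev's lemma cross-check).

+1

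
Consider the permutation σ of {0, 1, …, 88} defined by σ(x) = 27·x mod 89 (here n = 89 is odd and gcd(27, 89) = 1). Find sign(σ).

Start at x=32: 32 → 63 → 10 → 3 → 81 → 51 → 42 → … (one orbit).
Cycle lengths of π_27 on ℤ/89ℤ: [88, 1]; 2 cycles in total.
Σ(ℓ_i−1) = 89−2 = 87; sign = (−1)^87 = -1.

-1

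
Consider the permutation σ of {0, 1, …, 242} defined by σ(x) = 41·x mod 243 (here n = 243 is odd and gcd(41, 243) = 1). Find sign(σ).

Trace 8: π^k(8) = [8, 85, 83, 1, 41, 223, 152] for k=0..6.
6 cycles of lengths [162, 54, 18, 6, 2, 1].
Σ(ℓ_i−1) = 243−6 = 237; sign = (−1)^237 = -1.
The Jacobi symbol (41|243) = -1 (Zolotarev) agrees.

-1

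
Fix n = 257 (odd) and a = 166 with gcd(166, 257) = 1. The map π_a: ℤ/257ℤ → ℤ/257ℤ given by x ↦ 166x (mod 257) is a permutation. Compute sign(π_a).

-1

Trace 9: π^k(9) = [9, 209, 256, 91, 200, 47, 92] for k=0..6.
The orbit structure of x ↦ 166x mod 257: 2 orbits of sizes [256, 1].
With 2 cycles on 257 points, sign = (−1)^{257−2} = -1.
Via Zolotarev, sign(π_{166}) = (166|257) = -1.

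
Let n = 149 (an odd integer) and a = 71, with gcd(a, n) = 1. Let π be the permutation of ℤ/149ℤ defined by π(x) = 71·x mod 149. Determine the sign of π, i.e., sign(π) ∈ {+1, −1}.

-1

Trace 46: π^k(46) = [46, 137, 42, 2, 142, 99, 26] for k=0..6.
The orbit structure of x ↦ 71x mod 149: 2 orbits of sizes [148, 1].
149 − 2 = 147 transpositions; sign(π) = (−1)^147 = -1.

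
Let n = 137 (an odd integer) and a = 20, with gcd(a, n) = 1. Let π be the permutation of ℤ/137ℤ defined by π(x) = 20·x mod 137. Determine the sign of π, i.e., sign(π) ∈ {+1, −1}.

Trace 76: π^k(76) = [76, 13, 123, 131, 17, 66, 87] for k=0..6.
Decompose π into cycles: lengths [136, 1] (2 cycles, including the fixed point 0).
With 2 cycles on 137 points, sign = (−1)^{137−2} = -1.
The Jacobi symbol (20|137) = -1 (Zolotarev) agrees.

-1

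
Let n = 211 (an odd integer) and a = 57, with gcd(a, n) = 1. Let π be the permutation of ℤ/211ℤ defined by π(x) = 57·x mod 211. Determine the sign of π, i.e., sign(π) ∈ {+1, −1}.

-1

Start at x=95: 95 → 140 → 173 → 155 → 184 → 149 → 53 → … (one orbit).
Decompose π into cycles: lengths [210, 1] (2 cycles, including the fixed point 0).
211 − 2 = 209 transpositions; sign(π) = (−1)^209 = -1.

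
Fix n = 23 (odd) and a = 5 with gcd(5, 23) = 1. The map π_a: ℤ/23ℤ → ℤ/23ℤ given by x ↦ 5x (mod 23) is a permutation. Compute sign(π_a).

Orbit of 4 under x↦5x: [4, 20, 8, 17, 16, 11, 9]… (length divides ord_23(5)).
π_5 has 2 disjoint cycles with lengths [22, 1] on {0,…,22}.
2 cycles on 23: each ℓ→(−1)^(ℓ−1), product (−1)^21 = -1.
Via Zolotarev, sign(π_{5}) = (5|23) = -1.

-1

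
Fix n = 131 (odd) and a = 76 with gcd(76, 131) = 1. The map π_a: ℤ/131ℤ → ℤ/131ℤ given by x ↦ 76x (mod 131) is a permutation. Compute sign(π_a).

Orbit of 53 under x↦76x: [53, 98, 112, 128, 34, 95, 15]… (length divides ord_131(76)).
The orbit structure of x ↦ 76x mod 131: 2 orbits of sizes [130, 1].
With 2 cycles on 131 points, sign = (−1)^{131−2} = -1.
Via Zolotarev, sign(π_{76}) = (76|131) = -1.

-1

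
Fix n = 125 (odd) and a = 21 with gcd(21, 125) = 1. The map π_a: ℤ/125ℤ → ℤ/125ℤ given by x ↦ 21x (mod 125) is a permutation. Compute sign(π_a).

Trace 56: π^k(56) = [56, 51, 71, 116, 61, 31, 26] for k=0..6.
π_21 has 13 disjoint cycles with lengths [25, 25, 25, 25, 5, 5, 5, 5, 1, 1, 1, 1, 1] on {0,…,124}.
n − c = 125 − 13 = 112; sign = (−1)^112 = +1.
Zolotarev: (21|125) = +1, matching the cycle-count sign.

+1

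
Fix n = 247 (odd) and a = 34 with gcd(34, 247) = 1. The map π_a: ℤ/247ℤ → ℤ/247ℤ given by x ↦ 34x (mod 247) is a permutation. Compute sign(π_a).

Trace 200: π^k(200) = [200, 131, 8, 25, 109, 1, 34] for k=0..6.
Cycle type of π: 36×6 + 18 + 4×3 + 1; total 11 cycles.
n − c = 247 − 11 = 236; sign = (−1)^236 = +1.
Zolotarev: (34|247) = +1, matching the cycle-count sign.

+1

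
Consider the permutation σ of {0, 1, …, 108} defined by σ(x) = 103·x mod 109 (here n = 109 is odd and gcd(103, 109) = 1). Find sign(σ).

-1

Trace 75: π^k(75) = [75, 95, 84, 41, 81, 59, 82] for k=0..6.
Decompose π into cycles: lengths [108, 1] (2 cycles, including the fixed point 0).
109 − 2 = 107 transpositions; sign(π) = (−1)^107 = -1.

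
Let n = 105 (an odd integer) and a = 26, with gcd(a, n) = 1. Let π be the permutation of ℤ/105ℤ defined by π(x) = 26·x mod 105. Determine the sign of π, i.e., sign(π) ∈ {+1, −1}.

Trace 1: π^k(1) = [1, 26, 46, 41, 16, 101] for k=0..5.
π_26 has 25 disjoint cycles with lengths [6, 6, 6, 6, 6, 6, 6, 6, 6, 6, 6, 6, 6, 6, 6, 2, 2, 2, 2, 2, 1, 1, 1, 1, 1] on {0,…,104}.
105 − 25 = 80 transpositions; sign(π) = (−1)^80 = +1.
Zolotarev: (26|105) = +1, matching the cycle-count sign.

+1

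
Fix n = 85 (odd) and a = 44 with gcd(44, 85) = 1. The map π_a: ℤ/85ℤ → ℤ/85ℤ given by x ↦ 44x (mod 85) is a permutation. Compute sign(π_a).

-1

Start at x=21: 21 → 74 → 26 → 39 → 16 → 24 → 36 → … (one orbit).
π_44 has 8 disjoint cycles with lengths [16, 16, 16, 16, 16, 2, 2, 1] on {0,…,84}.
n − c = 85 − 8 = 77; sign = (−1)^77 = -1.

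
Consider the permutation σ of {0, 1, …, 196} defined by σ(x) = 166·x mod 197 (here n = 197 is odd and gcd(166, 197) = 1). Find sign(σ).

-1

Start at x=185: 185 → 175 → 91 → 134 → 180 → 133 → 14 → … (one orbit).
Decompose π into cycles: lengths [196, 1] (2 cycles, including the fixed point 0).
Σ(ℓ_i−1) = 197−2 = 195; sign = (−1)^195 = -1.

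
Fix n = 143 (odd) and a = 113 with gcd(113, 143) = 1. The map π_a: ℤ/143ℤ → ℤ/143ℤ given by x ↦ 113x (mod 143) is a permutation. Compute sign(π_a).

+1

Trace 53: π^k(53) = [53, 126, 81, 1, 113, 42, 27] for k=0..6.
15 cycles of lengths [15, 15, 15, 15, 15, 15, 15, 15, 5, 5, 3, 3, 3, 3, 1].
143 − 15 = 128 transpositions; sign(π) = (−1)^128 = +1.
Via Zolotarev, sign(π_{113}) = (113|143) = +1.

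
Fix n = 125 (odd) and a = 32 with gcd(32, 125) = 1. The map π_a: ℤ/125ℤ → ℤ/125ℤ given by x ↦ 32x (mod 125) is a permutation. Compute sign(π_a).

-1

Orbit of 1 under x↦32x: [1, 32, 24, 18, 76, 57, 74]… (length divides ord_125(32)).
The orbit structure of x ↦ 32x mod 125: 12 orbits of sizes [20, 20, 20, 20, 20, 4, 4, 4, 4, 4, 4, 1].
12 cycles on 125: each ℓ→(−1)^(ℓ−1), product (−1)^113 = -1.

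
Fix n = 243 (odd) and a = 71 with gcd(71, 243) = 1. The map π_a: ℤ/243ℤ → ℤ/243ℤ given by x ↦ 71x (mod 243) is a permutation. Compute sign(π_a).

Trace 118: π^k(118) = [118, 116, 217, 98, 154, 242, 172] for k=0..6.
Cycle type of π: 54×3 + 18×3 + 6×3 + 2×4 + 1; total 14 cycles.
243 − 14 = 229 transpositions; sign(π) = (−1)^229 = -1.

-1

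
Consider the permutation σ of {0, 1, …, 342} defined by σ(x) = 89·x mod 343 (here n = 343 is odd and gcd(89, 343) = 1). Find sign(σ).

-1

Start at x=30: 30 → 269 → 274 → 33 → 193 → 27 → 2 → … (one orbit).
Cycle lengths of π_89 on ℤ/343ℤ: [294, 42, 6, 1]; 4 cycles in total.
Σ(ℓ_i−1) = 343−4 = 339; sign = (−1)^339 = -1.
(89|343)_J = -1 (Zolotarev's lemma cross-check).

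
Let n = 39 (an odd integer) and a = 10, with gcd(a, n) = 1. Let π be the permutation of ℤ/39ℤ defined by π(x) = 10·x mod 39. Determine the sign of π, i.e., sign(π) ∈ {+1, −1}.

Orbit of 4 under x↦10x: [4, 1, 10, 22, 25, 16]… (length divides ord_39(10)).
π_10 has 9 disjoint cycles with lengths [6, 6, 6, 6, 6, 6, 1, 1, 1] on {0,…,38}.
9 cycles on 39: each ℓ→(−1)^(ℓ−1), product (−1)^30 = +1.
Via Zolotarev, sign(π_{10}) = (10|39) = +1.

+1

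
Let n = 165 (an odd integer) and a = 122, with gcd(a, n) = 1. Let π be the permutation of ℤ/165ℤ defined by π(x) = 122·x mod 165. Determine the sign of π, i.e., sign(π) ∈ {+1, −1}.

+1

Orbit of 1 under x↦122x: [1, 122, 34, 23]… (length divides ord_165(122)).
55 cycles of lengths [4, 4, 4, 4, 4, 4, 4, 4, 4, 4, 4, 4, 4, 4, 4, 4, 4, 4, 4, 4, 4, 4, 4, 4, 4, 4, 4, 4, 4, 4, 4, 4, 4, 2, 2, 2, 2, 2, 2, 2, 2, 2, 2, 2, 1, 1, 1, 1, 1, 1, 1, 1, 1, 1, 1].
Σ(ℓ_i−1) = 165−55 = 110; sign = (−1)^110 = +1.
Check: (122/165) = +1 by Zolotarev.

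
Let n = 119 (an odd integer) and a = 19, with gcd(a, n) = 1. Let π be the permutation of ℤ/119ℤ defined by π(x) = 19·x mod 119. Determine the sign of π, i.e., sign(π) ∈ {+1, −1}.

-1

Orbit of 18 under x↦19x: [18, 104, 72, 59, 50, 117, 81]… (length divides ord_119(19)).
Decompose π into cycles: lengths [24, 24, 24, 24, 8, 8, 6, 1] (8 cycles, including the fixed point 0).
With 8 cycles on 119 points, sign = (−1)^{119−8} = -1.
Check: (19/119) = -1 by Zolotarev.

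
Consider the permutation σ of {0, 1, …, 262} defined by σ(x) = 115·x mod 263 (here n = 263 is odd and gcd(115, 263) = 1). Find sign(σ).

Orbit of 165 under x↦115x: [165, 39, 14, 32, 261, 33, 113]… (length divides ord_263(115)).
π_115 has 2 disjoint cycles with lengths [262, 1] on {0,…,262}.
Σ(ℓ_i−1) = 263−2 = 261; sign = (−1)^261 = -1.
Zolotarev: (115|263) = -1, matching the cycle-count sign.

-1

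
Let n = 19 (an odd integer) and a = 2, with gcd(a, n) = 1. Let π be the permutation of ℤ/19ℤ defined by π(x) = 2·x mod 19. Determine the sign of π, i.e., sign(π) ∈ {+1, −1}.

-1

Trace 10: π^k(10) = [10, 1, 2, 4, 8, 16, 13] for k=0..6.
Cycle type of π: 18 + 1; total 2 cycles.
n − c = 19 − 2 = 17; sign = (−1)^17 = -1.
Zolotarev: (2|19) = -1, matching the cycle-count sign.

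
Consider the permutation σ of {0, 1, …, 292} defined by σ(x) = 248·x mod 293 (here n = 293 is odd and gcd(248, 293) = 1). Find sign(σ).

Trace 226: π^k(226) = [226, 85, 277, 134, 123, 32, 25] for k=0..6.
The orbit structure of x ↦ 248x mod 293: 2 orbits of sizes [292, 1].
n − c = 293 − 2 = 291; sign = (−1)^291 = -1.
Zolotarev: (248|293) = -1, matching the cycle-count sign.

-1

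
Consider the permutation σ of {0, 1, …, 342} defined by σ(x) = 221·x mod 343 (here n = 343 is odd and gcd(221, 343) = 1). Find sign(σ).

Start at x=29: 29 → 235 → 142 → 169 → 305 → 177 → 15 → … (one orbit).
Cycle type of π: 147×2 + 21×2 + 3×2 + 1; total 7 cycles.
7 cycles on 343: each ℓ→(−1)^(ℓ−1), product (−1)^336 = +1.
(221|343)_J = +1 (Zolotarev's lemma cross-check).

+1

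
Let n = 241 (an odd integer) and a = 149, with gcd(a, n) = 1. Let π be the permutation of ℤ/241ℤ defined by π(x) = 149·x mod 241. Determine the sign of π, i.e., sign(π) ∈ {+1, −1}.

-1

Trace 237: π^k(237) = [237, 127, 125, 68, 10, 44, 49] for k=0..6.
Decompose π into cycles: lengths [240, 1] (2 cycles, including the fixed point 0).
sign(π) = (−1)^{n − #cycles} = (−1)^{241−2} = (−1)^239 = -1.
The Jacobi symbol (149|241) = -1 (Zolotarev) agrees.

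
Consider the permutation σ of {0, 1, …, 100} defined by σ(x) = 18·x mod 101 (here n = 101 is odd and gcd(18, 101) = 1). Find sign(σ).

-1

Orbit of 84 under x↦18x: [84, 98, 47, 38, 78, 91, 22]… (length divides ord_101(18)).
Cycle lengths of π_18 on ℤ/101ℤ: [100, 1]; 2 cycles in total.
With 2 cycles on 101 points, sign = (−1)^{101−2} = -1.
Zolotarev: (18|101) = -1, matching the cycle-count sign.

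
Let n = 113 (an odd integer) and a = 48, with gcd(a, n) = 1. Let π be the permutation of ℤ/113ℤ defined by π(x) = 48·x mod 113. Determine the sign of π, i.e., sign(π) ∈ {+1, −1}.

Orbit of 40 under x↦48x: [40, 112, 65, 69, 35, 98, 71]… (length divides ord_113(48)).
Decompose π into cycles: lengths [16, 16, 16, 16, 16, 16, 16, 1] (8 cycles, including the fixed point 0).
sign(π) = (−1)^{n − #cycles} = (−1)^{113−8} = (−1)^105 = -1.

-1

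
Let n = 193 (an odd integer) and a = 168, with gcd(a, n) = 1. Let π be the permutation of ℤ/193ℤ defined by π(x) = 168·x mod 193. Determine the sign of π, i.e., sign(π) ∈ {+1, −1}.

Orbit of 27 under x↦168x: [27, 97, 84, 23, 4, 93, 184]… (length divides ord_193(168)).
Decompose π into cycles: lengths [96, 96, 1] (3 cycles, including the fixed point 0).
With 3 cycles on 193 points, sign = (−1)^{193−3} = +1.
Zolotarev: (168|193) = +1, matching the cycle-count sign.

+1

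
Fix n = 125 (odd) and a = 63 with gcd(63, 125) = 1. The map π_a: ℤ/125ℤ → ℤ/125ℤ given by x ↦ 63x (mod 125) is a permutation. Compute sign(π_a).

Trace 4: π^k(4) = [4, 2, 1, 63, 94, 47, 86] for k=0..6.
Decompose π into cycles: lengths [100, 20, 4, 1] (4 cycles, including the fixed point 0).
Σ(ℓ_i−1) = 125−4 = 121; sign = (−1)^121 = -1.

-1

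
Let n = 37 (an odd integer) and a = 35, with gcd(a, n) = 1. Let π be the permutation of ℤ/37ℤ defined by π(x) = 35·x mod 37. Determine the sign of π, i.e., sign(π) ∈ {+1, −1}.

Start at x=9: 9 → 19 → 36 → 2 → 33 → 8 → 21 → … (one orbit).
Cycle lengths of π_35 on ℤ/37ℤ: [36, 1]; 2 cycles in total.
sign(π) = (−1)^{n − #cycles} = (−1)^{37−2} = (−1)^35 = -1.

-1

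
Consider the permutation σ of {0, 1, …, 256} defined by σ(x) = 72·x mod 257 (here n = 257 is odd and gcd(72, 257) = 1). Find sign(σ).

Trace 15: π^k(15) = [15, 52, 146, 232, 256, 185, 213] for k=0..6.
3 cycles of lengths [128, 128, 1].
3 cycles on 257: each ℓ→(−1)^(ℓ−1), product (−1)^254 = +1.
Check: (72/257) = +1 by Zolotarev.

+1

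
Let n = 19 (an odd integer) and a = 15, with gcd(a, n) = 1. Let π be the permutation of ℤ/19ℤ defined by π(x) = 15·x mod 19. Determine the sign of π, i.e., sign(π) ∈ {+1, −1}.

-1

Orbit of 14 under x↦15x: [14, 1, 15, 16, 12, 9, 2]… (length divides ord_19(15)).
Cycle lengths of π_15 on ℤ/19ℤ: [18, 1]; 2 cycles in total.
2 cycles on 19: each ℓ→(−1)^(ℓ−1), product (−1)^17 = -1.
Via Zolotarev, sign(π_{15}) = (15|19) = -1.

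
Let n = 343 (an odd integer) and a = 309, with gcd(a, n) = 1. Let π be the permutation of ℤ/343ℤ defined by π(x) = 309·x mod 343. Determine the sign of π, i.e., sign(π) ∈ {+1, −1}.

+1

Trace 1: π^k(1) = [1, 309, 127, 141, 8, 71, 330] for k=0..6.
Cycle lengths of π_309 on ℤ/343ℤ: [49, 49, 49, 49, 49, 49, 7, 7, 7, 7, 7, 7, 1, 1, 1, 1, 1, 1, 1]; 19 cycles in total.
343 − 19 = 324 transpositions; sign(π) = (−1)^324 = +1.
Zolotarev: (309|343) = +1, matching the cycle-count sign.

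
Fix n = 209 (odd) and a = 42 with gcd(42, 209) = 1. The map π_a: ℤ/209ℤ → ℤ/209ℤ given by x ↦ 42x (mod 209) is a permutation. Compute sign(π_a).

Start at x=159: 159 → 199 → 207 → 125 → 25 → 5 → 1 → … (one orbit).
Decompose π into cycles: lengths [45, 45, 45, 45, 9, 9, 5, 5, 1] (9 cycles, including the fixed point 0).
Σ(ℓ_i−1) = 209−9 = 200; sign = (−1)^200 = +1.
Zolotarev: (42|209) = +1, matching the cycle-count sign.

+1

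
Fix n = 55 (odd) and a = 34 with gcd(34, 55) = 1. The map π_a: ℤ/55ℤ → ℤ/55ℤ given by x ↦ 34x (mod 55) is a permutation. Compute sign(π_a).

+1

Start at x=34: 34 → 1 → 34 (one orbit).
π_34 has 33 disjoint cycles with lengths [2, 2, 2, 2, 2, 2, 2, 2, 2, 2, 2, 2, 2, 2, 2, 2, 2, 2, 2, 2, 2, 2, 1, 1, 1, 1, 1, 1, 1, 1, 1, 1, 1] on {0,…,54}.
Σ(ℓ_i−1) = 55−33 = 22; sign = (−1)^22 = +1.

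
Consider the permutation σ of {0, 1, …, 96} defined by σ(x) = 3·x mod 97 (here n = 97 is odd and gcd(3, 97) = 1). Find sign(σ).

Orbit of 31 under x↦3x: [31, 93, 85, 61, 86, 64, 95]… (length divides ord_97(3)).
Decompose π into cycles: lengths [48, 48, 1] (3 cycles, including the fixed point 0).
sign(π) = (−1)^{n − #cycles} = (−1)^{97−3} = (−1)^94 = +1.
Via Zolotarev, sign(π_{3}) = (3|97) = +1.

+1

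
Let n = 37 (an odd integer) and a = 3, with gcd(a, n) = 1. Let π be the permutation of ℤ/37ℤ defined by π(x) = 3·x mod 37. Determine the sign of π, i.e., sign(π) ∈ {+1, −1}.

Orbit of 30 under x↦3x: [30, 16, 11, 33, 25, 1, 3]… (length divides ord_37(3)).
3 cycles of lengths [18, 18, 1].
Σ(ℓ_i−1) = 37−3 = 34; sign = (−1)^34 = +1.
Zolotarev: (3|37) = +1, matching the cycle-count sign.

+1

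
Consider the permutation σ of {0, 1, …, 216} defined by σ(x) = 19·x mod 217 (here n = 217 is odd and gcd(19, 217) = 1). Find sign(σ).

-1

Start at x=144: 144 → 132 → 121 → 129 → 64 → 131 → 102 → … (one orbit).
10 cycles of lengths [30, 30, 30, 30, 30, 30, 15, 15, 6, 1].
217 − 10 = 207 transpositions; sign(π) = (−1)^207 = -1.
Zolotarev: (19|217) = -1, matching the cycle-count sign.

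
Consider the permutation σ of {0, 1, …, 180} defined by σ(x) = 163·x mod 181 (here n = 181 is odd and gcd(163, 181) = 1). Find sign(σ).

Orbit of 134 under x↦163x: [134, 122, 157, 70, 7, 55, 96]… (length divides ord_181(163)).
Cycle type of π: 180 + 1; total 2 cycles.
Σ(ℓ_i−1) = 181−2 = 179; sign = (−1)^179 = -1.
Zolotarev: (163|181) = -1, matching the cycle-count sign.

-1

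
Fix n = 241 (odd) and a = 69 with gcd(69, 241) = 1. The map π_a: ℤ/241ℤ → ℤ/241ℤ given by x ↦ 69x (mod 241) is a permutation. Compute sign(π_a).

Trace 207: π^k(207) = [207, 64, 78, 80, 218, 100, 152] for k=0..6.
Decompose π into cycles: lengths [240, 1] (2 cycles, including the fixed point 0).
n − c = 241 − 2 = 239; sign = (−1)^239 = -1.
Via Zolotarev, sign(π_{69}) = (69|241) = -1.

-1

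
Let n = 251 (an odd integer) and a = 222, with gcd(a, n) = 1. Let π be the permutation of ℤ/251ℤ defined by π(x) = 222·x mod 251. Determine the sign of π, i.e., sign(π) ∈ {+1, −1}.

Orbit of 36 under x↦222x: [36, 211, 156, 245, 174, 225, 1]… (length divides ord_251(222)).
The orbit structure of x ↦ 222x mod 251: 3 orbits of sizes [125, 125, 1].
sign(π) = (−1)^{n − #cycles} = (−1)^{251−3} = (−1)^248 = +1.
Via Zolotarev, sign(π_{222}) = (222|251) = +1.

+1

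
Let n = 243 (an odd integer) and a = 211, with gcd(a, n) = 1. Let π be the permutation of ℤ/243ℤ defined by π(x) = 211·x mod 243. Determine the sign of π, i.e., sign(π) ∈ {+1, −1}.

Trace 232: π^k(232) = [232, 109, 157, 79, 145, 220, 7] for k=0..6.
Decompose π into cycles: lengths [81, 81, 27, 27, 9, 9, 3, 3, 1, 1, 1] (11 cycles, including the fixed point 0).
sign(π) = (−1)^{n − #cycles} = (−1)^{243−11} = (−1)^232 = +1.
(211|243)_J = +1 (Zolotarev's lemma cross-check).

+1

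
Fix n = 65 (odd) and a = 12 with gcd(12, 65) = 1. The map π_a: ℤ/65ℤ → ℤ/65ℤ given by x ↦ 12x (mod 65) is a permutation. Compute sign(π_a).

-1

Trace 1: π^k(1) = [1, 12, 14, 38] for k=0..3.
Cycle type of π: 4×13 + 2×6 + 1; total 20 cycles.
With 20 cycles on 65 points, sign = (−1)^{65−20} = -1.
Check: (12/65) = -1 by Zolotarev.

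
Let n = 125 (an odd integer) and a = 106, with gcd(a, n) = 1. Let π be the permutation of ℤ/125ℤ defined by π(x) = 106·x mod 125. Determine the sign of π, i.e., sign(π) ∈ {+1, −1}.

+1

Orbit of 51 under x↦106x: [51, 31, 36, 66, 121, 76, 56]… (length divides ord_125(106)).
13 cycles of lengths [25, 25, 25, 25, 5, 5, 5, 5, 1, 1, 1, 1, 1].
With 13 cycles on 125 points, sign = (−1)^{125−13} = +1.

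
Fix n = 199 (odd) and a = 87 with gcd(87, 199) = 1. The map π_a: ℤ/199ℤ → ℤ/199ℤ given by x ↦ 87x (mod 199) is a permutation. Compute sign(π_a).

Trace 107: π^k(107) = [107, 155, 152, 90, 69, 33, 85] for k=0..6.
π_87 has 2 disjoint cycles with lengths [198, 1] on {0,…,198}.
199 − 2 = 197 transpositions; sign(π) = (−1)^197 = -1.
Via Zolotarev, sign(π_{87}) = (87|199) = -1.

-1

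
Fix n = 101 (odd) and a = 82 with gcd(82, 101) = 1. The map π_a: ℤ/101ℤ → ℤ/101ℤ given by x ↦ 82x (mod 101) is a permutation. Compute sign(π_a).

Orbit of 16 under x↦82x: [16, 100, 19, 43, 92, 70, 84]… (length divides ord_101(82)).
The orbit structure of x ↦ 82x mod 101: 3 orbits of sizes [50, 50, 1].
With 3 cycles on 101 points, sign = (−1)^{101−3} = +1.
Via Zolotarev, sign(π_{82}) = (82|101) = +1.

+1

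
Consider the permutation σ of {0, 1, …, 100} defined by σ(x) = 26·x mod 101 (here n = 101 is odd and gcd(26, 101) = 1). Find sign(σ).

-1

Start at x=27: 27 → 96 → 72 → 54 → 91 → 43 → 7 → … (one orbit).
The orbit structure of x ↦ 26x mod 101: 2 orbits of sizes [100, 1].
101 − 2 = 99 transpositions; sign(π) = (−1)^99 = -1.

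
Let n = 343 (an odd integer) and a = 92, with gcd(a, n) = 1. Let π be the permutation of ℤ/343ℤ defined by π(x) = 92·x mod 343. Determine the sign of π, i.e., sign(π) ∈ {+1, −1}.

+1

Start at x=204: 204 → 246 → 337 → 134 → 323 → 218 → 162 → … (one orbit).
19 cycles of lengths [49, 49, 49, 49, 49, 49, 7, 7, 7, 7, 7, 7, 1, 1, 1, 1, 1, 1, 1].
343 − 19 = 324 transpositions; sign(π) = (−1)^324 = +1.
(92|343)_J = +1 (Zolotarev's lemma cross-check).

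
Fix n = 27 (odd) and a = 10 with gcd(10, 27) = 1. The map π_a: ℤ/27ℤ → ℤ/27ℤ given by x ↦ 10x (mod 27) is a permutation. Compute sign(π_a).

+1

Start at x=19: 19 → 1 → 10 → 19 (one orbit).
π_10 has 15 disjoint cycles with lengths [3, 3, 3, 3, 3, 3, 1, 1, 1, 1, 1, 1, 1, 1, 1] on {0,…,26}.
sign(π) = (−1)^{n − #cycles} = (−1)^{27−15} = (−1)^12 = +1.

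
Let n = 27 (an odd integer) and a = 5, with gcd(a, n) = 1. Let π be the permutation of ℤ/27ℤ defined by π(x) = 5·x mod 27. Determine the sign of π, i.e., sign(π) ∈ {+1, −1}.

-1

Start at x=25: 25 → 17 → 4 → 20 → 19 → 14 → 16 → … (one orbit).
Decompose π into cycles: lengths [18, 6, 2, 1] (4 cycles, including the fixed point 0).
With 4 cycles on 27 points, sign = (−1)^{27−4} = -1.
Via Zolotarev, sign(π_{5}) = (5|27) = -1.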